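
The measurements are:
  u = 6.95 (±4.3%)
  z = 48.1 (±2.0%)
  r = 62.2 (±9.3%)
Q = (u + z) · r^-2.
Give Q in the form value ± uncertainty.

Let w = u + z = 55.1. δw = √(δu² + δz²) = √(0.0893 + 0.925) = 1.01, so δw/w = 0.0183.
Q is then a monomial in w, r:
δQ/Q = √((δw/w)² + (-2·δr/r)²) = √(0.000335 + 0.0346) = 0.187
Q = 0.0142, so δQ = 0.187 × 0.0142 = 0.00266.

0.0142 ± 0.00266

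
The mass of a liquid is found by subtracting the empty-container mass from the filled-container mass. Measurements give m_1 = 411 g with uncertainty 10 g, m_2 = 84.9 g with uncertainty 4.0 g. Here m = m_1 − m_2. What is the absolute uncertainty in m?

m is a linear combination, so absolute uncertainties add in quadrature:
  (δm_1)² = 100;  (δm_2)² = 16.0
δm = √(116) = 10.8 g

10.8 g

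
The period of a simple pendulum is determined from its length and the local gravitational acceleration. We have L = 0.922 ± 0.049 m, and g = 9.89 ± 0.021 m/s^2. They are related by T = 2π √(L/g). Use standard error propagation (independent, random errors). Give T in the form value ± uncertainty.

Products/powers → add relative errors in quadrature, weighted by exponent:
  (½·δL/L)² = (0.5×0.0531)² = 0.000706;  (−½·δg/g)² = (-0.5×0.00212)² = 1.13e-06
δT/T = √(0.000707) = 0.0266
T = 1.92 s, so δT = 0.0266 × 1.92 = 0.0510 s.

1.92 ± 0.0510 s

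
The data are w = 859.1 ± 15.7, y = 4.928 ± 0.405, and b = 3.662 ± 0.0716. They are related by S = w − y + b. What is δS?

15.7

For a sum/difference, combine absolute errors in quadrature:
  (δw)² = 246;  (δy)² = 0.164;  (δb)² = 0.00513
δS = √(247) = 15.7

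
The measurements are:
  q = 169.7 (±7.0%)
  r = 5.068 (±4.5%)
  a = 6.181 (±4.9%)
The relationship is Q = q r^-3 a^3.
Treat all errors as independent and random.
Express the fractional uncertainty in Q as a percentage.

Products/powers → add relative errors in quadrature, weighted by exponent:
  (1·δq/q)² = (1×0.0700)² = 0.00490;  (-3·δr/r)² = (-3×0.0450)² = 0.0182;  (3·δa/a)² = (3×0.0490)² = 0.0216
δQ/Q = √(0.0447) = 0.212

21.2%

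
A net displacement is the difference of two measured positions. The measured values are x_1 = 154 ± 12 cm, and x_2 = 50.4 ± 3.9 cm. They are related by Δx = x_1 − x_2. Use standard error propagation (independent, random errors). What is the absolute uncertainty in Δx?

For a sum/difference, combine absolute errors in quadrature:
  (δx_1)² = 144;  (δx_2)² = 15.2
δΔx = √(159) = 12.6 cm

12.6 cm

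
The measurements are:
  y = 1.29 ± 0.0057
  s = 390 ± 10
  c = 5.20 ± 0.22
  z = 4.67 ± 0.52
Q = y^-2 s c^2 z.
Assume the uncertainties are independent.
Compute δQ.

4220

Relative error in a monomial: (δQ/Q)² = Σ (nᵢ · δxᵢ/xᵢ)².
  (-2·δy/y)² = (-2×0.00442)² = 7.81e-05;  (1·δs/s)² = (1×0.0256)² = 0.000657;  (2·δc/c)² = (2×0.0423)² = 0.00716;  (1·δz/z)² = (1×0.111)² = 0.0124
δQ/Q = √(0.0203) = 0.142
Q = 29600, so δQ = 0.142 × 29600 = 4220.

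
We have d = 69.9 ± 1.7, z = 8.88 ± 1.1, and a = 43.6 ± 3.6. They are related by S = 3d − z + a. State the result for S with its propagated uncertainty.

Sums and differences: (δS)² = Σ (cᵢ δxᵢ)².
  (3·δd)² = 26.0;  (δz)² = 1.21;  (δa)² = 13.0
δS = √(40.2) = 6.34
S = 244.

244 ± 6.34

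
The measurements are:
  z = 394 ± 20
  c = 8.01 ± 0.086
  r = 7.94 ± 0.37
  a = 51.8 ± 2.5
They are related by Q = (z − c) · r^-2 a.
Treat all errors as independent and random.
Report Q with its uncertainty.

Let u = z − c = 386. δu = √(δz² + δc²) = √(400 + 0.00740) = 20.0, so δu/u = 0.0518.
Q is then a monomial in u, r, a:
δQ/Q = √((δu/u)² + (-2·δr/r)² + (1·δa/a)²) = √(0.00268 + 0.00869 + 0.00233) = 0.117
Q = 317, so δQ = 0.117 × 317 = 37.1.

317 ± 37.1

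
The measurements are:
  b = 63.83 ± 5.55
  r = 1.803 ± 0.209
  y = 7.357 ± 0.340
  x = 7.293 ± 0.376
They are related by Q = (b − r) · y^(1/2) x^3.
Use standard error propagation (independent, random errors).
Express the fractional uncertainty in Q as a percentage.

18.0%

Let u = b − r = 62.03. δu = √(δb² + δr²) = √(30.8 + 0.0437) = 5.55, so δu/u = 0.0895.
Q is then a monomial in u, y, x:
δQ/Q = √((δu/u)² + (½·δy/y)² + (3·δx/x)²) = √(0.00802 + 0.000534 + 0.0239) = 0.180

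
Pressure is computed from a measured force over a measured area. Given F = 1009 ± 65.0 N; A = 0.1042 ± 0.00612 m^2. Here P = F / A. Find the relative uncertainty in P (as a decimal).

Each factor contributes (exponent × relative error)² to (δP/P)²:
  (1·δF/F)² = (1×0.0644)² = 0.00415;  (-1·δA/A)² = (-1×0.0587)² = 0.00345
δP/P = √(0.00760) = 0.0872

0.0872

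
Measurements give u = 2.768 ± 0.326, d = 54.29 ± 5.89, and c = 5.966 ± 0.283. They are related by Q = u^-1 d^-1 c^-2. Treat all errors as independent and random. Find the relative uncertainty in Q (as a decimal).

0.186

Products/powers → add relative errors in quadrature, weighted by exponent:
  (-1·δu/u)² = (-1×0.118)² = 0.0139;  (-1·δd/d)² = (-1×0.108)² = 0.0118;  (-2·δc/c)² = (-2×0.0474)² = 0.00900
δQ/Q = √(0.0346) = 0.186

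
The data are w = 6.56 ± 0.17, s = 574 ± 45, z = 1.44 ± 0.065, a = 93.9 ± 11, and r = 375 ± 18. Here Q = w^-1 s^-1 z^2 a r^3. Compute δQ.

Each factor contributes (exponent × relative error)² to (δQ/Q)²:
  (-1·δw/w)² = (-1×0.0259)² = 0.000672;  (-1·δs/s)² = (-1×0.0784)² = 0.00615;  (2·δz/z)² = (2×0.0451)² = 0.00815;  (1·δa/a)² = (1×0.117)² = 0.0137;  (3·δr/r)² = (3×0.0480)² = 0.0207
δQ/Q = √(0.0494) = 0.222
Q = 2.73e+06, so δQ = 0.222 × 2.73e+06 = 6.06e+05.

6.06e+05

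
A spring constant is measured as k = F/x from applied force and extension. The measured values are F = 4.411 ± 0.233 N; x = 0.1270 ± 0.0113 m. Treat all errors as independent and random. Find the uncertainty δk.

Relative error in a monomial: (δk/k)² = Σ (nᵢ · δxᵢ/xᵢ)².
  (1·δF/F)² = (1×0.0528)² = 0.00279;  (-1·δx/x)² = (-1×0.0890)² = 0.00792
δk/k = √(0.0107) = 0.103
k = 34.73 N/m, so δk = 0.103 × 34.73 = 3.59 N/m.

3.59 N/m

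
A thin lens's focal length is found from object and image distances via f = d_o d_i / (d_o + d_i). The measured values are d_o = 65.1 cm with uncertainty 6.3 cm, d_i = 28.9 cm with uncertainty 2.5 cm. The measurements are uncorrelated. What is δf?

1.34 cm

∂f/∂d_o = (d_i/(d_o+d_i))² = 0.0945;  ∂f/∂d_i = (d_o/(d_o+d_i))² = 0.480
δf = √((∂f/∂d_o · δd_o)² + (∂f/∂d_i · δd_i)²) = √(0.355 + 1.44) = 1.34 cm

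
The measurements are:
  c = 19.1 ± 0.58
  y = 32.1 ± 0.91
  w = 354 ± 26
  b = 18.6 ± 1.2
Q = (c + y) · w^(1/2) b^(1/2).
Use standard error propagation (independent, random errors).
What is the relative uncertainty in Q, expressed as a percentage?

Let u = c + y = 51.2. δu = √(δc² + δy²) = √(0.336 + 0.828) = 1.08, so δu/u = 0.0211.
Q is then a monomial in u, w, b:
δQ/Q = √((δu/u)² + (½·δw/w)² + (½·δb/b)²) = √(0.000444 + 0.00135 + 0.00104) = 0.0532

5.32%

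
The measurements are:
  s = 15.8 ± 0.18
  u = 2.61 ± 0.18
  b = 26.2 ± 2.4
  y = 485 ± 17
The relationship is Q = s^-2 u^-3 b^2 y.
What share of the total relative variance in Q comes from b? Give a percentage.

(δQ/Q)² = (-2·δs/s)² + (-3·δu/u)² + (2·δb/b)² + (1·δy/y)²
  s term: (-2×0.0114)² = 0.000519
  u term: (-3×0.0690)² = 0.0428
  b term: (2×0.0916)² = 0.0336
  y term: (1×0.0351)² = 0.00123
Total = 0.0781. Share from b = 0.0336/0.0781 = 0.430.

43.0%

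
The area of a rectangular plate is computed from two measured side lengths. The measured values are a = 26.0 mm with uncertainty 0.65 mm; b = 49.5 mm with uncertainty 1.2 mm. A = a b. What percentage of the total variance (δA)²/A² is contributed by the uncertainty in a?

51.5%

(δA/A)² = (1·δa/a)² + (1·δb/b)²
  a term: (1×0.0250)² = 0.000625
  b term: (1×0.0242)² = 0.000588
Total = 0.00121. Share from a = 0.000625/0.00121 = 0.515.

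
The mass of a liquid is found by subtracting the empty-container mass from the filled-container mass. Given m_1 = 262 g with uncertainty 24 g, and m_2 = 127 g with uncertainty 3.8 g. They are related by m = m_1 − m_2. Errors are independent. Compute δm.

Each term contributes (cᵢ δxᵢ)² to (δm)²:
  (δm_1)² = 576;  (δm_2)² = 14.4
δm = √(590) = 24.3 g

24.3 g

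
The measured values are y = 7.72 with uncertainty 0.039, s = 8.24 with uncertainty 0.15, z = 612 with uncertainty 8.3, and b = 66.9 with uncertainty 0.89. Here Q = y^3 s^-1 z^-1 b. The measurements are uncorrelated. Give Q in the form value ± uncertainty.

6.10 ± 0.185

Q is a product of powers, so relative uncertainties combine in quadrature:
  (3·δy/y)² = (3×0.00505)² = 0.000230;  (-1·δs/s)² = (-1×0.0182)² = 0.000331;  (-1·δz/z)² = (-1×0.0136)² = 0.000184;  (1·δb/b)² = (1×0.0133)² = 0.000177
δQ/Q = √(0.000922) = 0.0304
Q = 6.10, so δQ = 0.0304 × 6.10 = 0.185.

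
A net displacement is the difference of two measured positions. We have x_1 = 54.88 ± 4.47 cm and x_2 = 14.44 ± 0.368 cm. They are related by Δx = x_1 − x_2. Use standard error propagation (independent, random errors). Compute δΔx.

Sums and differences: (δΔx)² = Σ (cᵢ δxᵢ)².
  (δx_1)² = 20.0;  (δx_2)² = 0.135
δΔx = √(20.1) = 4.49 cm

4.49 cm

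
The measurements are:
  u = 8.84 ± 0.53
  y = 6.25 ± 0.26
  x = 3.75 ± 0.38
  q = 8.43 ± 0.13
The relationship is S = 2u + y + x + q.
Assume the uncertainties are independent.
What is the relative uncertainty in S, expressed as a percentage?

For a sum/difference, combine absolute errors in quadrature:
  (2·δu)² = 1.12;  (δy)² = 0.0676;  (δx)² = 0.144;  (δq)² = 0.0169
δS = √(1.35) = 1.16
S = 36.1, so δS/S = 1.16/36.1 = 0.0322.

3.22%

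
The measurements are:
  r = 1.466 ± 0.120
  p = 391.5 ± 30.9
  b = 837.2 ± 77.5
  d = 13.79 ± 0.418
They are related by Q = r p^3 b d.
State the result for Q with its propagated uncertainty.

(1.016 ± 0.273) × 10^12

Relative error in a monomial: (δQ/Q)² = Σ (nᵢ · δxᵢ/xᵢ)².
  (1·δr/r)² = (1×0.0819)² = 0.00670;  (3·δp/p)² = (3×0.0789)² = 0.0561;  (1·δb/b)² = (1×0.0926)² = 0.00857;  (1·δd/d)² = (1×0.0303)² = 0.000919
δQ/Q = √(0.0723) = 0.269
Q = 1.016e+12, so δQ = 0.269 × 1.016e+12 = 2.73e+11.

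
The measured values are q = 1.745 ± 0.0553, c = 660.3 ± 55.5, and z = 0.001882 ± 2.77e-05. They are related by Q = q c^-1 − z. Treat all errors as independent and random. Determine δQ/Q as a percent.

Let p = q·c^-1 = 0.002643. δp/p = √((1·δq/q)² + (-1·δc/c)²) = √(0.00100 + 0.00706) = 0.0898, so δp = 0.000237.
Q = p − z: δQ = √(δp² + δz²) = √(5.64e-08 + 7.67e-10) = 0.000239
Q = 0.0007607, so δQ/Q = 0.000239/0.0007607 = 0.314.

31.4%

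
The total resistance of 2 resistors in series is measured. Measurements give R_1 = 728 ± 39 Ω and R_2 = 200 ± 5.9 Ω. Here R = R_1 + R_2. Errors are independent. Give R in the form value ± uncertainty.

R is a linear combination, so absolute uncertainties add in quadrature:
  (δR_1)² = 1520;  (δR_2)² = 34.8
δR = √(1560) = 39.4 Ω
R = 928 Ω.

928 ± 39.4 Ω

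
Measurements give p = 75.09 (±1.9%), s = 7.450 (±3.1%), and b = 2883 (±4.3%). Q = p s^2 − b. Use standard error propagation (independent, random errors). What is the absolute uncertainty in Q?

297

Let w = p·s^2 = 4168. δw/w = √((1·δp/p)² + (2·δs/s)²) = √(0.000361 + 0.00384) = 0.0648, so δw = 270.
Q = w − b: δQ = √(δw² + δb²) = √(73000 + 15400) = 297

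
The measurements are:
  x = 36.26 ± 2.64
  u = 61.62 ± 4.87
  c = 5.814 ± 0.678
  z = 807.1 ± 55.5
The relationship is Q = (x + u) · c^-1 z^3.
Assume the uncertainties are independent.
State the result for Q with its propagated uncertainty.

Let w = x + u = 97.88. δw = √(δx² + δu²) = √(6.97 + 23.7) = 5.54, so δw/w = 0.0566.
Q is then a monomial in w, c, z:
δQ/Q = √((δw/w)² + (-1·δc/c)² + (3·δz/z)²) = √(0.00320 + 0.0136 + 0.0426) = 0.244
Q = 8.851e+09, so δQ = 0.244 × 8.851e+09 = 2.16e+09.

(8.851 ± 2.16) × 10^9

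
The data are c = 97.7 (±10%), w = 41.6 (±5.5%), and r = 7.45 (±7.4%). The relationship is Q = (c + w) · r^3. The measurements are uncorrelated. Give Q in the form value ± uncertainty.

57600 ± 13400

Let u = c + w = 139. δu = √(δc² + δw²) = √(95.5 + 5.23) = 10.0, so δu/u = 0.0720.
Q is then a monomial in u, r:
δQ/Q = √((δu/u)² + (3·δr/r)²) = √(0.00519 + 0.0493) = 0.233
Q = 57600, so δQ = 0.233 × 57600 = 13400.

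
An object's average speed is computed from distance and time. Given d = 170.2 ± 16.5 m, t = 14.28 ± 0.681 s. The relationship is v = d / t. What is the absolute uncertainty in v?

1.29 m/s

For a monomial v ∝ d, t^-1, fractional errors add in quadrature:
  (1·δd/d)² = (1×0.0969)² = 0.00940;  (-1·δt/t)² = (-1×0.0477)² = 0.00227
δv/v = √(0.0117) = 0.108
v = 11.92 m/s, so δv = 0.108 × 11.92 = 1.29 m/s.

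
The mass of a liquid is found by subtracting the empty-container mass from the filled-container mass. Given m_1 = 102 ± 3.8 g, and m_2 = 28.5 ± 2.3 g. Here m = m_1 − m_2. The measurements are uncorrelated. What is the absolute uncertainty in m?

For a sum/difference, combine absolute errors in quadrature:
  (δm_1)² = 14.4;  (δm_2)² = 5.29
δm = √(19.7) = 4.44 g

4.44 g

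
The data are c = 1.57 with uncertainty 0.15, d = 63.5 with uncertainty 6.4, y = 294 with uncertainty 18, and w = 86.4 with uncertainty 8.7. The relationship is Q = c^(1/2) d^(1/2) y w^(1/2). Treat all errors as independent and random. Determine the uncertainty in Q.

2880

Each factor contributes (exponent × relative error)² to (δQ/Q)²:
  (½·δc/c)² = (0.5×0.0955)² = 0.00228;  (½·δd/d)² = (0.5×0.101)² = 0.00254;  (1·δy/y)² = (1×0.0612)² = 0.00375;  (½·δw/w)² = (0.5×0.101)² = 0.00253
δQ/Q = √(0.0111) = 0.105
Q = 27300, so δQ = 0.105 × 27300 = 2880.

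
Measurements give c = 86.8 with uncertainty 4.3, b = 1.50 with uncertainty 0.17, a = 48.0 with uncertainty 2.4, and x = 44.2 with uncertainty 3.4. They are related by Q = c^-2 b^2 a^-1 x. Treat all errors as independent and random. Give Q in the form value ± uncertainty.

Products/powers → add relative errors in quadrature, weighted by exponent:
  (-2·δc/c)² = (-2×0.0495)² = 0.00982;  (2·δb/b)² = (2×0.113)² = 0.0514;  (-1·δa/a)² = (-1×0.0500)² = 0.00250;  (1·δx/x)² = (1×0.0769)² = 0.00592
δQ/Q = √(0.0696) = 0.264
Q = 0.000275, so δQ = 0.264 × 0.000275 = 7.26e-05.

(2.75 ± 0.726) × 10^-4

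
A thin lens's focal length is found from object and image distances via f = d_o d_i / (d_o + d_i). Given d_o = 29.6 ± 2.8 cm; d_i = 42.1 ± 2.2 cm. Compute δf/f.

0.0596

∂f/∂d_o = (d_i/(d_o+d_i))² = 0.345;  ∂f/∂d_i = (d_o/(d_o+d_i))² = 0.170
δf = √((∂f/∂d_o · δd_o)² + (∂f/∂d_i · δd_i)²) = √(0.932 + 0.141) = 1.04 cm
f = 17.4 cm, so δf/f = 1.04/17.4 = 0.0596.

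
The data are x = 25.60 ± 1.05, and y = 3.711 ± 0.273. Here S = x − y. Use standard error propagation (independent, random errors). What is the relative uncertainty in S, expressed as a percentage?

Sums and differences: (δS)² = Σ (cᵢ δxᵢ)².
  (δx)² = 1.10;  (δy)² = 0.0745
δS = √(1.18) = 1.08
S = 21.89, so δS/S = 1.08/21.89 = 0.0496.

4.96%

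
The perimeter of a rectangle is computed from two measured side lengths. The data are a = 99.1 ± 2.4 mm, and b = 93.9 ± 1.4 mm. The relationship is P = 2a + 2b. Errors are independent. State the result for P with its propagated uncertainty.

Sums and differences: (δP)² = Σ (cᵢ δxᵢ)².
  (2·δa)² = 23.0;  (2·δb)² = 7.84
δP = √(30.9) = 5.56 mm
P = 386 mm.

386 ± 5.56 mm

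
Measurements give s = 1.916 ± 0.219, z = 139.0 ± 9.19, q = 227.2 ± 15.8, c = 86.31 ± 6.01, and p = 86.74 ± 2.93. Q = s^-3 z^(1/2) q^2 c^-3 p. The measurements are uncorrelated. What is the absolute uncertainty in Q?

Each factor contributes (exponent × relative error)² to (δQ/Q)²:
  (-3·δs/s)² = (-3×0.114)² = 0.118;  (½·δz/z)² = (0.5×0.0661)² = 0.00109;  (2·δq/q)² = (2×0.0695)² = 0.0193;  (-3·δc/c)² = (-3×0.0696)² = 0.0436;  (1·δp/p)² = (1×0.0338)² = 0.00114
δQ/Q = √(0.183) = 0.428
Q = 11.67, so δQ = 0.428 × 11.67 = 4.99.

4.99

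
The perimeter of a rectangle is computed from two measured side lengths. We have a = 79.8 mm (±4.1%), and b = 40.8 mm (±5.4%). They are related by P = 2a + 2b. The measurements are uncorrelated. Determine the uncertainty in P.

7.89 mm

P is a linear combination, so absolute uncertainties add in quadrature:
  (2·δa)² = 42.8;  (2·δb)² = 19.4
δP = √(62.2) = 7.89 mm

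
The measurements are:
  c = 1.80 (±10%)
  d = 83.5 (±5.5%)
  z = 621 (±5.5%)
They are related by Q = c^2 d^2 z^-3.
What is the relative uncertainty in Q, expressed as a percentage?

Relative error in a monomial: (δQ/Q)² = Σ (nᵢ · δxᵢ/xᵢ)².
  (2·δc/c)² = (2×0.100)² = 0.0400;  (2·δd/d)² = (2×0.0550)² = 0.0121;  (-3·δz/z)² = (-3×0.0550)² = 0.0272
δQ/Q = √(0.0793) = 0.282

28.2%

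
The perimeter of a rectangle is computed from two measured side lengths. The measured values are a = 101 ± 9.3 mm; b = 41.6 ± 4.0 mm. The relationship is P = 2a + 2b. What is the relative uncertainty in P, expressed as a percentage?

7.10%

Sums and differences: (δP)² = Σ (cᵢ δxᵢ)².
  (2·δa)² = 346;  (2·δb)² = 64.0
δP = √(410) = 20.2 mm
P = 285 mm, so δP/P = 20.2/285 = 0.0710.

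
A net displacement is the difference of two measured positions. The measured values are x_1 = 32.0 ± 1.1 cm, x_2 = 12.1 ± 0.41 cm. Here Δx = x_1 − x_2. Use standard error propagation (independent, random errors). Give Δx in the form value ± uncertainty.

19.9 ± 1.17 cm

Absolute uncertainties add in quadrature for a linear combination:
  (δx_1)² = 1.21;  (δx_2)² = 0.168
δΔx = √(1.38) = 1.17 cm
Δx = 19.9 cm.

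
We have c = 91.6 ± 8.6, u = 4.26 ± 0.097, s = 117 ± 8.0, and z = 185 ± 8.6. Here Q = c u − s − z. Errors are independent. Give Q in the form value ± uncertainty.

88.2 ± 39.5

Let p = c·u = 390. δp/p = √((1·δc/c)² + (1·δu/u)²) = √(0.00881 + 0.000518) = 0.0966, so δp = 37.7.
Q = p − s − z: δQ = √(δp² + δs² + δz²) = √(1420 + 64.0 + 74.0) = 39.5
Q = 88.2.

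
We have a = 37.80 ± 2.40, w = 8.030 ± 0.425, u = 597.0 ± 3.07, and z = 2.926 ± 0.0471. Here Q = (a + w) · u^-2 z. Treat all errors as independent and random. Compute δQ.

2.13e-05

Let h = a + w = 45.83. δh = √(δa² + δw²) = √(5.76 + 0.181) = 2.44, so δh/h = 0.0532.
Q is then a monomial in h, u, z:
δQ/Q = √((δh/h)² + (-2·δu/u)² + (1·δz/z)²) = √(0.00283 + 0.000106 + 0.000259) = 0.0565
Q = 0.0003762, so δQ = 0.0565 × 0.0003762 = 2.13e-05.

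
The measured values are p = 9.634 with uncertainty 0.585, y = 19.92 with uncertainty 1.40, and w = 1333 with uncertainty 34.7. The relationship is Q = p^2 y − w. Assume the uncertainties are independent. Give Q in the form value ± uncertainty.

515.9 ± 262

Let h = p^2·y = 1849. δh/h = √((2·δp/p)² + (1·δy/y)²) = √(0.0147 + 0.00494) = 0.140, so δh = 259.
Q = h − w: δQ = √(δh² + δw²) = √(67300 + 1200) = 262
Q = 515.9.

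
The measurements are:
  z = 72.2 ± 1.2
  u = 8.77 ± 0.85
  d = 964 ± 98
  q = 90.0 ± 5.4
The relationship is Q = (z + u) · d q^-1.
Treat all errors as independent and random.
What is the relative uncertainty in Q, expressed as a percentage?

11.9%

Let w = z + u = 81.0. δw = √(δz² + δu²) = √(1.44 + 0.722) = 1.47, so δw/w = 0.0182.
Q is then a monomial in w, d, q:
δQ/Q = √((δw/w)² + (1·δd/d)² + (-1·δq/q)²) = √(0.000330 + 0.0103 + 0.00360) = 0.119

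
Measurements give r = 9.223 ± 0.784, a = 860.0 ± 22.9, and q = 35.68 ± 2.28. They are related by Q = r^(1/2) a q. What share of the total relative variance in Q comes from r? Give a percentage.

27.4%

(δQ/Q)² = (½·δr/r)² + (1·δa/a)² + (1·δq/q)²
  r term: (0.5×0.0850)² = 0.00181
  a term: (1×0.0266)² = 0.000709
  q term: (1×0.0639)² = 0.00408
Total = 0.00660. Share from r = 0.00181/0.00660 = 0.274.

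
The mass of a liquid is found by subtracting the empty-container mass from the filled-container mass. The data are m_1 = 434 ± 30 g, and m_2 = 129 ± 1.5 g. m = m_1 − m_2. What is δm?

30.0 g

m is a linear combination, so absolute uncertainties add in quadrature:
  (δm_1)² = 900;  (δm_2)² = 2.25
δm = √(902) = 30.0 g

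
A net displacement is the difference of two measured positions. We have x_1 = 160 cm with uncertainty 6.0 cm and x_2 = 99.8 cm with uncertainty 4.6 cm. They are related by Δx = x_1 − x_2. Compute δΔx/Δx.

0.126

Each term contributes (cᵢ δxᵢ)² to (δΔx)²:
  (δx_1)² = 36.0;  (δx_2)² = 21.2
δΔx = √(57.2) = 7.56 cm
Δx = 60.2 cm, so δΔx/Δx = 7.56/60.2 = 0.126.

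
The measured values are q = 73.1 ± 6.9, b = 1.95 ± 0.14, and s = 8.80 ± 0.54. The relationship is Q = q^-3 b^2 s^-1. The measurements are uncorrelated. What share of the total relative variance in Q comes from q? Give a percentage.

76.7%

(δQ/Q)² = (-3·δq/q)² + (2·δb/b)² + (-1·δs/s)²
  q term: (-3×0.0944)² = 0.0802
  b term: (2×0.0718)² = 0.0206
  s term: (-1×0.0614)² = 0.00377
Total = 0.105. Share from q = 0.0802/0.105 = 0.767.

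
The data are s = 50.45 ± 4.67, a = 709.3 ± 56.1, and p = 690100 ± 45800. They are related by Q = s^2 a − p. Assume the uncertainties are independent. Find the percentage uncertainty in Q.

32.8%

Let w = s^2·a = 1.805e+06. δw/w = √((2·δs/s)² + (1·δa/a)²) = √(0.0343 + 0.00626) = 0.201, so δw = 3.63e+05.
Q = w − p: δQ = √(δw² + δp²) = √(1.32e+11 + 2.1e+09) = 3.66e+05
Q = 1.115e+06, so δQ/Q = 3.66e+05/1.115e+06 = 0.328.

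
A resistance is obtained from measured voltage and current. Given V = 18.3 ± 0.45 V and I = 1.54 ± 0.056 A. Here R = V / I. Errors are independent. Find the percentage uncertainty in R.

4.39%

Each factor contributes (exponent × relative error)² to (δR/R)²:
  (1·δV/V)² = (1×0.0246)² = 0.000605;  (-1·δI/I)² = (-1×0.0364)² = 0.00132
δR/R = √(0.00193) = 0.0439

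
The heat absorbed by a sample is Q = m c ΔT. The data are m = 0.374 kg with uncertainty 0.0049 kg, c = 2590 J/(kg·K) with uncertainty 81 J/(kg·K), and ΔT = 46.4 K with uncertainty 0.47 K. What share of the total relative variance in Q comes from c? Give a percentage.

(δQ/Q)² = (1·δm/m)² + (1·δc/c)² + (1·δΔT/ΔT)²
  m term: (1×0.0131)² = 0.000172
  c term: (1×0.0313)² = 0.000978
  ΔT term: (1×0.0101)² = 0.000103
Total = 0.00125. Share from c = 0.000978/0.00125 = 0.781.

78.1%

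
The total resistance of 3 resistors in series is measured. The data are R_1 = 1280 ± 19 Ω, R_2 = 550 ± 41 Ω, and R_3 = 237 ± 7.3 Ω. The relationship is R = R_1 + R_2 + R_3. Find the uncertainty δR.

45.8 Ω

For a sum/difference, combine absolute errors in quadrature:
  (δR_1)² = 361;  (δR_2)² = 1680;  (δR_3)² = 53.3
δR = √(2100) = 45.8 Ω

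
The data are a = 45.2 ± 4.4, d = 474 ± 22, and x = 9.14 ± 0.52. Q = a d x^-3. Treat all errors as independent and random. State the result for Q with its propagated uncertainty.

Since Q is a product/quotient, work with relative uncertainties:
  (1·δa/a)² = (1×0.0973)² = 0.00948;  (1·δd/d)² = (1×0.0464)² = 0.00215;  (-3·δx/x)² = (-3×0.0569)² = 0.0291
δQ/Q = √(0.0408) = 0.202
Q = 28.1, so δQ = 0.202 × 28.1 = 5.67.

28.1 ± 5.67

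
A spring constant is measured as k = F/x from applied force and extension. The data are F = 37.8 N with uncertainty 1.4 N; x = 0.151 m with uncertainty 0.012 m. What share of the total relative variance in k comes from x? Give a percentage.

(δk/k)² = (1·δF/F)² + (-1·δx/x)²
  F term: (1×0.0370)² = 0.00137
  x term: (-1×0.0795)² = 0.00632
Total = 0.00769. Share from x = 0.00632/0.00769 = 0.822.

82.2%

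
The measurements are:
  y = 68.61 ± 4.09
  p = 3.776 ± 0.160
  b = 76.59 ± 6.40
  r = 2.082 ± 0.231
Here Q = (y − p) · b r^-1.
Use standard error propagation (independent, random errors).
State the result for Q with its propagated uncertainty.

2385 ± 364

Let u = y − p = 64.83. δu = √(δy² + δp²) = √(16.7 + 0.0256) = 4.09, so δu/u = 0.0631.
Q is then a monomial in u, b, r:
δQ/Q = √((δu/u)² + (1·δb/b)² + (-1·δr/r)²) = √(0.00399 + 0.00698 + 0.0123) = 0.153
Q = 2385, so δQ = 0.153 × 2385 = 364.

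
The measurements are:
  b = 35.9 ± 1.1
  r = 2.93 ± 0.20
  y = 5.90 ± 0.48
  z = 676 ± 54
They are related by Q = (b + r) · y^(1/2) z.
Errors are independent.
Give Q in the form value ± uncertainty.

Let u = b + r = 38.8. δu = √(δb² + δr²) = √(1.21 + 0.0400) = 1.12, so δu/u = 0.0288.
Q is then a monomial in u, y, z:
δQ/Q = √((δu/u)² + (½·δy/y)² + (1·δz/z)²) = √(0.000829 + 0.00165 + 0.00638) = 0.0942
Q = 63800, so δQ = 0.0942 × 63800 = 6000.

63800 ± 6000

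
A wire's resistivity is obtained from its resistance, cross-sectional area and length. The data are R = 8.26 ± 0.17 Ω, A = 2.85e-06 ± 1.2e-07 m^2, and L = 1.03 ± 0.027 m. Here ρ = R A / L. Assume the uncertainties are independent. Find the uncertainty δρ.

1.23e-06 Ω·m

Relative error in a monomial: (δρ/ρ)² = Σ (nᵢ · δxᵢ/xᵢ)².
  (1·δR/R)² = (1×0.0206)² = 0.000424;  (1·δA/A)² = (1×0.0421)² = 0.00177;  (-1·δL/L)² = (-1×0.0262)² = 0.000687
δρ/ρ = √(0.00288) = 0.0537
ρ = 2.29e-05 Ω·m, so δρ = 0.0537 × 2.29e-05 = 1.23e-06 Ω·m.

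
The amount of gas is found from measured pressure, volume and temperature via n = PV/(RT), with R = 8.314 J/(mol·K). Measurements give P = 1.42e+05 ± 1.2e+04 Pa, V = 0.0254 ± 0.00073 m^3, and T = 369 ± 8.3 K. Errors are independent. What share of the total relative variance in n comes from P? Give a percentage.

84.3%

(δn/n)² = (1·δP/P)² + (1·δV/V)² + (-1·δT/T)²
  P term: (1×0.0845)² = 0.00714
  V term: (1×0.0287)² = 0.000826
  T term: (-1×0.0225)² = 0.000506
Total = 0.00847. Share from P = 0.00714/0.00847 = 0.843.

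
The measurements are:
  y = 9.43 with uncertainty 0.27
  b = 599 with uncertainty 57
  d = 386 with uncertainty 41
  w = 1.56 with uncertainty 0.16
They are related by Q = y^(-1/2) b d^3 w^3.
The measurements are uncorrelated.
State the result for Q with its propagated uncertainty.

(4.26 ± 1.93) × 10^10

Since Q is a product/quotient, work with relative uncertainties:
  (−½·δy/y)² = (-0.5×0.0286)² = 0.000205;  (1·δb/b)² = (1×0.0952)² = 0.00906;  (3·δd/d)² = (3×0.106)² = 0.102;  (3·δw/w)² = (3×0.103)² = 0.0947
δQ/Q = √(0.205) = 0.453
Q = 4.26e+10, so δQ = 0.453 × 4.26e+10 = 1.93e+10.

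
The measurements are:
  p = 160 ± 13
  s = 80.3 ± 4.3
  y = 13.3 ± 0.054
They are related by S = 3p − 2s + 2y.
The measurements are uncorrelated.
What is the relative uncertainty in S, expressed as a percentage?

11.5%

For a sum/difference, combine absolute errors in quadrature:
  (3·δp)² = 1520;  (2·δs)² = 74.0;  (2·δy)² = 0.0117
δS = √(1590) = 39.9
S = 346, so δS/S = 39.9/346 = 0.115.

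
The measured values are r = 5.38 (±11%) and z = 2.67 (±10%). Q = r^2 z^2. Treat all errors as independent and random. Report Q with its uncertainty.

Relative error in a monomial: (δQ/Q)² = Σ (nᵢ · δxᵢ/xᵢ)².
  (2·δr/r)² = (2×0.110)² = 0.0484;  (2·δz/z)² = (2×0.100)² = 0.0400
δQ/Q = √(0.0884) = 0.297
Q = 206, so δQ = 0.297 × 206 = 61.3.

206 ± 61.3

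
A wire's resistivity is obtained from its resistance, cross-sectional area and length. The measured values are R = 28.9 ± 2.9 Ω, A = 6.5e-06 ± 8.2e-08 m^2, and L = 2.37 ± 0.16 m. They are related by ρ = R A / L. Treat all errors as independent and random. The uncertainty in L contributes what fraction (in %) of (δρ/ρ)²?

30.8%

(δρ/ρ)² = (1·δR/R)² + (1·δA/A)² + (-1·δL/L)²
  R term: (1×0.100)² = 0.0101
  A term: (1×0.0126)² = 0.000159
  L term: (-1×0.0675)² = 0.00456
Total = 0.0148. Share from L = 0.00456/0.0148 = 0.308.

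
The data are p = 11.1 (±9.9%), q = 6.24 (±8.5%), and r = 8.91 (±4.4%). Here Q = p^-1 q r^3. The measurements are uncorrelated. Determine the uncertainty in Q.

73.8

Products/powers → add relative errors in quadrature, weighted by exponent:
  (-1·δp/p)² = (-1×0.0990)² = 0.00980;  (1·δq/q)² = (1×0.0850)² = 0.00723;  (3·δr/r)² = (3×0.0440)² = 0.0174
δQ/Q = √(0.0345) = 0.186
Q = 398, so δQ = 0.186 × 398 = 73.8.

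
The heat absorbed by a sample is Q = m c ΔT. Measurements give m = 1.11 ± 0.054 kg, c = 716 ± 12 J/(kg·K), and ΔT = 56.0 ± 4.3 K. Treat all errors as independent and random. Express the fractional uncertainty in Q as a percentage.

Since Q is a product/quotient, work with relative uncertainties:
  (1·δm/m)² = (1×0.0486)² = 0.00237;  (1·δc/c)² = (1×0.0168)² = 0.000281;  (1·δΔT/ΔT)² = (1×0.0768)² = 0.00590
δQ/Q = √(0.00854) = 0.0924

9.24%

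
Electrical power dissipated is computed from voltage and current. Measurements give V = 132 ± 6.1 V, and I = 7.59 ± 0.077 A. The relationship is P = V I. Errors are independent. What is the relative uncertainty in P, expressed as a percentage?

4.73%

Relative error in a monomial: (δP/P)² = Σ (nᵢ · δxᵢ/xᵢ)².
  (1·δV/V)² = (1×0.0462)² = 0.00214;  (1·δI/I)² = (1×0.0101)² = 0.000103
δP/P = √(0.00224) = 0.0473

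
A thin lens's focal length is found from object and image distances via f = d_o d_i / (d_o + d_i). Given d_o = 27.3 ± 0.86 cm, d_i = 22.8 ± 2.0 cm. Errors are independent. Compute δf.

∂f/∂d_o = (d_i/(d_o+d_i))² = 0.207;  ∂f/∂d_i = (d_o/(d_o+d_i))² = 0.297
δf = √((∂f/∂d_o · δd_o)² + (∂f/∂d_i · δd_i)²) = √(0.0317 + 0.353) = 0.620 cm

0.620 cm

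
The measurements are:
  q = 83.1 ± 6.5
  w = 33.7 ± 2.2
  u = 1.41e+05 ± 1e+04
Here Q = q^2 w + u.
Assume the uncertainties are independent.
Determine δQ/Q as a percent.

Let p = q^2·w = 2.33e+05. δp/p = √((2·δq/q)² + (1·δw/w)²) = √(0.0245 + 0.00426) = 0.170, so δp = 39400.
Q = p + u: δQ = √(δp² + δu²) = √(1.56e+09 + 1e+08) = 40700
Q = 3.74e+05, so δQ/Q = 40700/3.74e+05 = 0.109.

10.9%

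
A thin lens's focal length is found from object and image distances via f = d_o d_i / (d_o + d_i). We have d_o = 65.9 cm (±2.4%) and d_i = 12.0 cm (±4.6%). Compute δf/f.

∂f/∂d_o = (d_i/(d_o+d_i))² = 0.0237;  ∂f/∂d_i = (d_o/(d_o+d_i))² = 0.716
δf = √((∂f/∂d_o · δd_o)² + (∂f/∂d_i · δd_i)²) = √(0.00141 + 0.156) = 0.397 cm
f = 10.2 cm, so δf/f = 0.397/10.2 = 0.0391.

0.0391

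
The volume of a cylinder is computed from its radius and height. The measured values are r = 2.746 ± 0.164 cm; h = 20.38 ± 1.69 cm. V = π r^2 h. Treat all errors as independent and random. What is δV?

70.2 cm^3

Relative error in a monomial: (δV/V)² = Σ (nᵢ · δxᵢ/xᵢ)².
  (2·δr/r)² = (2×0.0597)² = 0.0143;  (1·δh/h)² = (1×0.0829)² = 0.00688
δV/V = √(0.0211) = 0.145
V = 482.8 cm^3, so δV = 0.145 × 482.8 = 70.2 cm^3.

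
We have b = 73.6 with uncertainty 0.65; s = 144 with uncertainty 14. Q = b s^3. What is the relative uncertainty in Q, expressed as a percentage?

29.2%

For a monomial Q ∝ b, s^3, fractional errors add in quadrature:
  (1·δb/b)² = (1×0.00883)² = 7.8e-05;  (3·δs/s)² = (3×0.0972)² = 0.0851
δQ/Q = √(0.0851) = 0.292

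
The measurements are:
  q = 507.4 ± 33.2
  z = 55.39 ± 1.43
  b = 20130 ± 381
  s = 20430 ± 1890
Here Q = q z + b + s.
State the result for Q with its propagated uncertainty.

Let p = q·z = 28100. δp/p = √((1·δq/q)² + (1·δz/z)²) = √(0.00428 + 0.000667) = 0.0703, so δp = 1980.
Q = p + b + s: δQ = √(δp² + δb² + δs²) = √(3.91e+06 + 1.45e+05 + 3.57e+06) = 2760
Q = 68660.

68660 ± 2760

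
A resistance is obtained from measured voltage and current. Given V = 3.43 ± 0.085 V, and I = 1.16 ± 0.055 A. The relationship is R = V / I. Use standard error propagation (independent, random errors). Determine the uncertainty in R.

0.158 Ω

R is a product of powers, so relative uncertainties combine in quadrature:
  (1·δV/V)² = (1×0.0248)² = 0.000614;  (-1·δI/I)² = (-1×0.0474)² = 0.00225
δR/R = √(0.00286) = 0.0535
R = 2.96 Ω, so δR = 0.0535 × 2.96 = 0.158 Ω.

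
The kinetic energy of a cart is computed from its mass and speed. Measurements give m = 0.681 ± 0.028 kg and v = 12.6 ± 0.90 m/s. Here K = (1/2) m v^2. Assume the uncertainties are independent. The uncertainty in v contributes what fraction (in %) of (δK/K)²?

(δK/K)² = (1·δm/m)² + (2·δv/v)²
  m term: (1×0.0411)² = 0.00169
  v term: (2×0.0714)² = 0.0204
Total = 0.0221. Share from v = 0.0204/0.0221 = 0.924.

92.4%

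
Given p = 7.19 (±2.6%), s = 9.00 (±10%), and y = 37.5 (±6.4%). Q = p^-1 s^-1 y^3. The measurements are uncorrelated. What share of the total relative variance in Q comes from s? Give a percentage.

21.0%

(δQ/Q)² = (-1·δp/p)² + (-1·δs/s)² + (3·δy/y)²
  p term: (-1×0.0260)² = 0.000676
  s term: (-1×0.100)² = 0.0100
  y term: (3×0.0640)² = 0.0369
Total = 0.0475. Share from s = 0.0100/0.0475 = 0.210.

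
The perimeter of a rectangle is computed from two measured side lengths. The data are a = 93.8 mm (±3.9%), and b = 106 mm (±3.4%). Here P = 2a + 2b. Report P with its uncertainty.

400 ± 10.3 mm

Sums and differences: (δP)² = Σ (cᵢ δxᵢ)².
  (2·δa)² = 53.5;  (2·δb)² = 52.0
δP = √(105) = 10.3 mm
P = 400 mm.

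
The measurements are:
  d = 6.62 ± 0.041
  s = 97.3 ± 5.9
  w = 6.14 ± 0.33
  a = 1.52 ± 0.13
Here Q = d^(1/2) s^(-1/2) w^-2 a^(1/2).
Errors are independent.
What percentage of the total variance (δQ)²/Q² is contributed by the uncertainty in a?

12.8%

(δQ/Q)² = (½·δd/d)² + (−½·δs/s)² + (-2·δw/w)² + (½·δa/a)²
  d term: (0.5×0.00619)² = 9.59e-06
  s term: (-0.5×0.0606)² = 0.000919
  w term: (-2×0.0537)² = 0.0116
  a term: (0.5×0.0855)² = 0.00183
Total = 0.0143. Share from a = 0.00183/0.0143 = 0.128.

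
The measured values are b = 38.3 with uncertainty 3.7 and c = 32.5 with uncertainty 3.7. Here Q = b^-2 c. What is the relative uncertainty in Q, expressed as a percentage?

22.4%

Q is a product of powers, so relative uncertainties combine in quadrature:
  (-2·δb/b)² = (-2×0.0966)² = 0.0373;  (1·δc/c)² = (1×0.114)² = 0.0130
δQ/Q = √(0.0503) = 0.224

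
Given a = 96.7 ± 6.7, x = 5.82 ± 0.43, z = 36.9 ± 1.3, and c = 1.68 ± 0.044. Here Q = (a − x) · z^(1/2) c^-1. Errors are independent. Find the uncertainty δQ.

Let u = a − x = 90.9. δu = √(δa² + δx²) = √(44.9 + 0.185) = 6.71, so δu/u = 0.0739.
Q is then a monomial in u, z, c:
δQ/Q = √((δu/u)² + (½·δz/z)² + (-1·δc/c)²) = √(0.00546 + 0.000310 + 0.000686) = 0.0803
Q = 329, so δQ = 0.0803 × 329 = 26.4.

26.4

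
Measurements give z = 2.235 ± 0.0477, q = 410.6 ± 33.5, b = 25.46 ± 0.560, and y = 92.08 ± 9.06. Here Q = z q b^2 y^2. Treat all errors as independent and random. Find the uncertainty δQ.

1.1e+09

Each factor contributes (exponent × relative error)² to (δQ/Q)²:
  (1·δz/z)² = (1×0.0213)² = 0.000455;  (1·δq/q)² = (1×0.0816)² = 0.00666;  (2·δb/b)² = (2×0.0220)² = 0.00194;  (2·δy/y)² = (2×0.0984)² = 0.0387
δQ/Q = √(0.0478) = 0.219
Q = 5.044e+09, so δQ = 0.219 × 5.044e+09 = 1.1e+09.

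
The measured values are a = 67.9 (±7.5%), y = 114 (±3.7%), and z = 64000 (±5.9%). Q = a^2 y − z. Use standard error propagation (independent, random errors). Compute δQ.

81300

Let p = a^2·y = 5.26e+05. δp/p = √((2·δa/a)² + (1·δy/y)²) = √(0.0225 + 0.00137) = 0.154, so δp = 81200.
Q = p − z: δQ = √(δp² + δz²) = √(6.59e+09 + 1.43e+07) = 81300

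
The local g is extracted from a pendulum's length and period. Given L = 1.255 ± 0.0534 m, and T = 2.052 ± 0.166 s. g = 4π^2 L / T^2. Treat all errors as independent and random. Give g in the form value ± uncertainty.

11.77 ± 1.97 m/s^2

For a monomial g ∝ L, T^-2, fractional errors add in quadrature:
  (1·δL/L)² = (1×0.0425)² = 0.00181;  (-2·δT/T)² = (-2×0.0809)² = 0.0262
δg/g = √(0.0280) = 0.167
g = 11.77 m/s^2, so δg = 0.167 × 11.77 = 1.97 m/s^2.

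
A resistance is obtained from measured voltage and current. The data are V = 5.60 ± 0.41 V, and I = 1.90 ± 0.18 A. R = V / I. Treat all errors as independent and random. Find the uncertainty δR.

For a monomial R ∝ V, I^-1, fractional errors add in quadrature:
  (1·δV/V)² = (1×0.0732)² = 0.00536;  (-1·δI/I)² = (-1×0.0947)² = 0.00898
δR/R = √(0.0143) = 0.120
R = 2.95 Ω, so δR = 0.120 × 2.95 = 0.353 Ω.

0.353 Ω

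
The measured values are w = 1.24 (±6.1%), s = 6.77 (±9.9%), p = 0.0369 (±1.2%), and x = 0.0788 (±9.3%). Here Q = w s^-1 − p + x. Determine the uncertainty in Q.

0.0225

Let h = w·s^-1 = 0.183. δh/h = √((1·δw/w)² + (-1·δs/s)²) = √(0.00372 + 0.00980) = 0.116, so δh = 0.0213.
Q = h − p + x: δQ = √(δh² + δp² + δx²) = √(0.000454 + 1.96e-07 + 5.37e-05) = 0.0225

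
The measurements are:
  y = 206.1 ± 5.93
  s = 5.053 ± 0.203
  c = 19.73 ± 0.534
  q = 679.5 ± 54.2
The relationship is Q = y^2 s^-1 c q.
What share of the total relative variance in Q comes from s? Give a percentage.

(δQ/Q)² = (2·δy/y)² + (-1·δs/s)² + (1·δc/c)² + (1·δq/q)²
  y term: (2×0.0288)² = 0.00331
  s term: (-1×0.0402)² = 0.00161
  c term: (1×0.0271)² = 0.000733
  q term: (1×0.0798)² = 0.00636
Total = 0.0120. Share from s = 0.00161/0.0120 = 0.134.

13.4%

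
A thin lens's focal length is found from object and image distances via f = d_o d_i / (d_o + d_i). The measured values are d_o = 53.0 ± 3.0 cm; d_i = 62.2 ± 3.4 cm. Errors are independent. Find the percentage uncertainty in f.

3.96%

∂f/∂d_o = (d_i/(d_o+d_i))² = 0.292;  ∂f/∂d_i = (d_o/(d_o+d_i))² = 0.212
δf = √((∂f/∂d_o · δd_o)² + (∂f/∂d_i · δd_i)²) = √(0.765 + 0.518) = 1.13 cm
f = 28.6 cm, so δf/f = 1.13/28.6 = 0.0396.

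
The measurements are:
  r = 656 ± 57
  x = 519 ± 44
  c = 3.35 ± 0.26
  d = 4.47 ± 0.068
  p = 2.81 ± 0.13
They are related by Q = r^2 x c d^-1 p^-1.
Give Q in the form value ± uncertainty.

For a monomial Q ∝ r^2, x, c, d^-1, p^-1, fractional errors add in quadrature:
  (2·δr/r)² = (2×0.0869)² = 0.0302;  (1·δx/x)² = (1×0.0848)² = 0.00719;  (1·δc/c)² = (1×0.0776)² = 0.00602;  (-1·δd/d)² = (-1×0.0152)² = 0.000231;  (-1·δp/p)² = (-1×0.0463)² = 0.00214
δQ/Q = √(0.0458) = 0.214
Q = 5.96e+07, so δQ = 0.214 × 5.96e+07 = 1.27e+07.

(5.96 ± 1.27) × 10^7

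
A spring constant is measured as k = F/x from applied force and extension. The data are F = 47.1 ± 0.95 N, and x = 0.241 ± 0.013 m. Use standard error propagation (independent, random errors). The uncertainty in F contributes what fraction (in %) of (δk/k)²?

12.3%

(δk/k)² = (1·δF/F)² + (-1·δx/x)²
  F term: (1×0.0202)² = 0.000407
  x term: (-1×0.0539)² = 0.00291
Total = 0.00332. Share from F = 0.000407/0.00332 = 0.123.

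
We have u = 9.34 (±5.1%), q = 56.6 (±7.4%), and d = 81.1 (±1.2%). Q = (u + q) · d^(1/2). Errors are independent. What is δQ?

38.1

Let w = u + q = 65.9. δw = √(δu² + δq²) = √(0.227 + 17.5) = 4.22, so δw/w = 0.0639.
Q is then a monomial in w, d:
δQ/Q = √((δw/w)² + (½·δd/d)²) = √(0.00409 + 3.6e-05) = 0.0642
Q = 594, so δQ = 0.0642 × 594 = 38.1.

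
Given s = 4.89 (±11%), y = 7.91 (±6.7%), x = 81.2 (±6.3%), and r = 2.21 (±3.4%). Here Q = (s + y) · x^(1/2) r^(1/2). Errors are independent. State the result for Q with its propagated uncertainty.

171 ± 11.8

Let u = s + y = 12.8. δu = √(δs² + δy²) = √(0.289 + 0.281) = 0.755, so δu/u = 0.0590.
Q is then a monomial in u, x, r:
δQ/Q = √((δu/u)² + (½·δx/x)² + (½·δr/r)²) = √(0.00348 + 0.000992 + 0.000289) = 0.0690
Q = 171, so δQ = 0.0690 × 171 = 11.8.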